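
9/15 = 0.60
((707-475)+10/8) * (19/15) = 5909/20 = 295.45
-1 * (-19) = 19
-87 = -87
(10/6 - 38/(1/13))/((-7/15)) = 1055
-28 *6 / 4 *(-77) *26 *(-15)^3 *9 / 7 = -364864500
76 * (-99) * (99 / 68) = -186219 / 17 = -10954.06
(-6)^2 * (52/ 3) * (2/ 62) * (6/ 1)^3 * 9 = 1213056/ 31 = 39130.84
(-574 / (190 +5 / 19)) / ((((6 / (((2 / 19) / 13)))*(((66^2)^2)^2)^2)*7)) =-41 / 9137889071208820356072617075834880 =-0.00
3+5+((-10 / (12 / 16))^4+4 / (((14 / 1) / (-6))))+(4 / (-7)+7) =31617.65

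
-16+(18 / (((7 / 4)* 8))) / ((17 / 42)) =-218 / 17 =-12.82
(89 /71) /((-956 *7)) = -89 /475132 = -0.00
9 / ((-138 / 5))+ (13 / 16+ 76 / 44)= 8961 / 4048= 2.21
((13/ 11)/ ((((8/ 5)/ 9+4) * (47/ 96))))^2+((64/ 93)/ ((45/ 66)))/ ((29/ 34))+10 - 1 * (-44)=55.52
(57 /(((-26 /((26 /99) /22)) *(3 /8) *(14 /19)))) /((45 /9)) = -722 /38115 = -0.02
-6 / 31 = -0.19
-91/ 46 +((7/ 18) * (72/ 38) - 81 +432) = 305689/ 874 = 349.76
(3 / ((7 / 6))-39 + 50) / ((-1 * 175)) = -19 / 245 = -0.08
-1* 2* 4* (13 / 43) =-104 / 43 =-2.42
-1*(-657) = 657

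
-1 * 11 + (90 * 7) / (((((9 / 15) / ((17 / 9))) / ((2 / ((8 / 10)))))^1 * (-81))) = -72.21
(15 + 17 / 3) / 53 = 62 / 159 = 0.39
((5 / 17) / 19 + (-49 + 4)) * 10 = -145300 / 323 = -449.85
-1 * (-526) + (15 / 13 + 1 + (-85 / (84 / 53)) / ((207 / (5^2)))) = 521.68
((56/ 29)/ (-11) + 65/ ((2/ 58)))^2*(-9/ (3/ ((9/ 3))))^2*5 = 146412515957805/ 101761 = 1438788101.12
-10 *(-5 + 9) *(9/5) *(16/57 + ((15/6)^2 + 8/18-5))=-142.21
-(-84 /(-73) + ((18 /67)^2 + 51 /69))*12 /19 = -177451116 /143203589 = -1.24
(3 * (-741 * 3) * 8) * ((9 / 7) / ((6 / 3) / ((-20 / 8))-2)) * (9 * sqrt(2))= 10803780 * sqrt(2) / 49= 311813.31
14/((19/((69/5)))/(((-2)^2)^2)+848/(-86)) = -664608/464011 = -1.43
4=4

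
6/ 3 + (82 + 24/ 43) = 3636/ 43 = 84.56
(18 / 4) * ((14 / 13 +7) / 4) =945 / 104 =9.09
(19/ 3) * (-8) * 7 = -1064/ 3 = -354.67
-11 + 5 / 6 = -61 / 6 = -10.17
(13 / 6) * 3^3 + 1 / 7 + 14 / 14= 835 / 14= 59.64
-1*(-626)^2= -391876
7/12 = 0.58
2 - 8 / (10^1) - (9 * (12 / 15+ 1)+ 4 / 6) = -47 / 3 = -15.67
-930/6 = -155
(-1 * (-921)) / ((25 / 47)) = 43287 / 25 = 1731.48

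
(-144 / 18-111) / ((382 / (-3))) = 357 / 382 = 0.93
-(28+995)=-1023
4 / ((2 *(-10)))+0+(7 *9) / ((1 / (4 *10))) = 12599 / 5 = 2519.80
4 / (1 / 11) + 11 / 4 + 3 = 199 / 4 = 49.75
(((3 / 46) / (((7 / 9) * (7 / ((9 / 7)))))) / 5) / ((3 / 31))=2511 / 78890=0.03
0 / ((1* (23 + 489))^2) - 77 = -77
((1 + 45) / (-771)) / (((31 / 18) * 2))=-0.02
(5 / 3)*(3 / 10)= 1 / 2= 0.50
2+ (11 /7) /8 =123 /56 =2.20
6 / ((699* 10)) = 0.00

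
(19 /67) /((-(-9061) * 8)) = 19 /4856696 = 0.00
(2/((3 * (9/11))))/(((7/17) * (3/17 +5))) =289/756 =0.38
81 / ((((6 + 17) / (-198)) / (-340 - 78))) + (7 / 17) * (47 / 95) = 10826780227 / 37145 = 291473.42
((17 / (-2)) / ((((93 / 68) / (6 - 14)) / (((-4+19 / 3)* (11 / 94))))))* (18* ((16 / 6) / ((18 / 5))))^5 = 18229657600000 / 3186459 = 5720976.67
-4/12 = -1/3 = -0.33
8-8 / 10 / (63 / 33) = 796 / 105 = 7.58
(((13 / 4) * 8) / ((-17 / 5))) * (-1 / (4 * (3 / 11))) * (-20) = -7150 / 51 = -140.20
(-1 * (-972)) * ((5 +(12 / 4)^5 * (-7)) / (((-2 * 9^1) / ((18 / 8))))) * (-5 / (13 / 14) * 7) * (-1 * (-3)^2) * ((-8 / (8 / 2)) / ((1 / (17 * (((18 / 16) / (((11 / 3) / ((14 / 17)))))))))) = -85876141680 / 143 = -600532459.30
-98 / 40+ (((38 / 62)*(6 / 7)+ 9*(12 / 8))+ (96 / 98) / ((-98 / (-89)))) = 18555611 / 1488620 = 12.46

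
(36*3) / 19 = 108 / 19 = 5.68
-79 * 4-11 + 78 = -249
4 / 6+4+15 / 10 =37 / 6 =6.17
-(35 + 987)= -1022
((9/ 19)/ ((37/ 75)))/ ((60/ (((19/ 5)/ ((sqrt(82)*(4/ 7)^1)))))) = 63*sqrt(82)/ 48544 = 0.01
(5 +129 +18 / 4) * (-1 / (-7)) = 277 / 14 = 19.79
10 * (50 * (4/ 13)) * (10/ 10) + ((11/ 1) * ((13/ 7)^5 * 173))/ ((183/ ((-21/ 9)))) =-6549119527/ 17135937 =-382.19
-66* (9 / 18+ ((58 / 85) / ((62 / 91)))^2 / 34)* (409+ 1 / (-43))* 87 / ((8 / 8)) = -6311132632047276 / 5075497475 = -1243451.04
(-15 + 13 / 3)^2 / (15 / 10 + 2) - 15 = 1103 / 63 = 17.51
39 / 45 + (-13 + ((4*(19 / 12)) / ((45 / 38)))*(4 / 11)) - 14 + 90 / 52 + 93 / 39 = -155005 / 7722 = -20.07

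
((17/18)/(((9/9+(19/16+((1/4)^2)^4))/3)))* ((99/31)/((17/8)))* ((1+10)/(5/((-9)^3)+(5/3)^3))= 3853910016/832051315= 4.63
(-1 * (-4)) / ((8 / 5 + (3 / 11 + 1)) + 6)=55 / 122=0.45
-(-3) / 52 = 3 / 52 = 0.06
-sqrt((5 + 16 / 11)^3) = -71 * sqrt(781) / 121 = -16.40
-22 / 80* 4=-11 / 10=-1.10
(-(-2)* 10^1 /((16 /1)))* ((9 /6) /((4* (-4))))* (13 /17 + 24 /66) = -3165 /23936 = -0.13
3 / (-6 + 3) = -1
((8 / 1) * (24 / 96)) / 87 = 2 / 87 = 0.02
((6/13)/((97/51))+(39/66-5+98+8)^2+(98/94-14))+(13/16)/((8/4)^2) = 4731089605343/458963648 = 10308.20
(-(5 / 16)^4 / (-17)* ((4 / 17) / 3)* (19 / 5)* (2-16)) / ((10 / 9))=-9975 / 4734976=-0.00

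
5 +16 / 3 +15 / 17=572 / 51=11.22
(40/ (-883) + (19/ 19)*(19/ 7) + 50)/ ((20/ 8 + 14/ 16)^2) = 20835008/ 4505949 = 4.62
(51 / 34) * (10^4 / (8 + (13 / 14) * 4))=52500 / 41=1280.49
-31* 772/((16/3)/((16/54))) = -11966/9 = -1329.56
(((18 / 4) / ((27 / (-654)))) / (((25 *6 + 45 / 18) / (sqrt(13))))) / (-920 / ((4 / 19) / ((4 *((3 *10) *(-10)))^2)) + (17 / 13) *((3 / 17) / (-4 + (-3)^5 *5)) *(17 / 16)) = 0.00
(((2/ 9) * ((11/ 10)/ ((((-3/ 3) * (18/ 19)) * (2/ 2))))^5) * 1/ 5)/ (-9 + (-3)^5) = 398778220049/ 1071385056000000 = 0.00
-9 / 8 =-1.12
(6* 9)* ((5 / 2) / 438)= 45 / 146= 0.31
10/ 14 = 5/ 7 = 0.71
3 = 3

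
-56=-56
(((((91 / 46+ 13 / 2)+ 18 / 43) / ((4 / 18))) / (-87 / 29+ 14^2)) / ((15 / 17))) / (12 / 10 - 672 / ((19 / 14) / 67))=-947359 / 133680325196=-0.00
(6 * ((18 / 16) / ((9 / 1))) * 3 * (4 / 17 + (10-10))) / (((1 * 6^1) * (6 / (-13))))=-13 / 68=-0.19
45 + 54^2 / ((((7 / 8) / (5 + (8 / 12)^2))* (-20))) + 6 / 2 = -4296 / 5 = -859.20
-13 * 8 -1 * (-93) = -11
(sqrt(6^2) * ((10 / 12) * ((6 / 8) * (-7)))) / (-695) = 21 / 556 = 0.04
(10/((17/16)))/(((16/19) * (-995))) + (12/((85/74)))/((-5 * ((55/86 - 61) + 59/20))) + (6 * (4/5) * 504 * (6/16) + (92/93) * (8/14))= 493546543730278/543678936045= 907.79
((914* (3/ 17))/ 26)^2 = 1879641/ 48841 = 38.48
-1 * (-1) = 1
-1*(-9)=9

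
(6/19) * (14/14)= 6/19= 0.32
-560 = -560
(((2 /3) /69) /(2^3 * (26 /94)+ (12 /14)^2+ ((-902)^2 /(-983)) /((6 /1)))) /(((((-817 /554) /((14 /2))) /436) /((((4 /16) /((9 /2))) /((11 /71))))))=135884556999716 /2558428629934419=0.05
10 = 10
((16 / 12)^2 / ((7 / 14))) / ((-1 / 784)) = -25088 / 9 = -2787.56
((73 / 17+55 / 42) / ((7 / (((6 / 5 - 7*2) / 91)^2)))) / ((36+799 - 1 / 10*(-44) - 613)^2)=512128 / 1657379305491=0.00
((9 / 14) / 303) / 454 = 3 / 641956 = 0.00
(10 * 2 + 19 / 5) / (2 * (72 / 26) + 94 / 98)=75803 / 20695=3.66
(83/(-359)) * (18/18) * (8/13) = -664/4667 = -0.14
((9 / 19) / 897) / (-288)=-1 / 545376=-0.00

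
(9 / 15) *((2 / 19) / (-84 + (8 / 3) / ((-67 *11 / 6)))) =-2211 / 2941390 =-0.00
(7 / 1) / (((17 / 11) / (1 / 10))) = 77 / 170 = 0.45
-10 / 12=-5 / 6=-0.83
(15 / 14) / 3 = 5 / 14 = 0.36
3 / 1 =3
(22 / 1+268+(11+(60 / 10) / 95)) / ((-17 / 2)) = -57202 / 1615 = -35.42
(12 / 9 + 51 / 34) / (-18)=-17 / 108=-0.16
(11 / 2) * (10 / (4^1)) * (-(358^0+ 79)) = -1100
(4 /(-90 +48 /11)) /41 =-22 /19311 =-0.00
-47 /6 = -7.83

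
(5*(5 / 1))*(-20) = -500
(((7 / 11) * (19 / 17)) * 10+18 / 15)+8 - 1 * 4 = 11512 / 935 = 12.31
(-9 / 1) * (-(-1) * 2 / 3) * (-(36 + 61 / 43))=224.51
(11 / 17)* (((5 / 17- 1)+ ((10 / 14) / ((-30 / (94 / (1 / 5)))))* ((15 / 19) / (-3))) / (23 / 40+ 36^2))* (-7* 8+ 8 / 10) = -122953952 / 1993458131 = -0.06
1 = 1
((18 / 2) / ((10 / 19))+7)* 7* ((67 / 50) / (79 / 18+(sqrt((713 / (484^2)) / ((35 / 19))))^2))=417024112428 / 8099521075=51.49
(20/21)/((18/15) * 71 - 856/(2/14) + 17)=-100/618429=-0.00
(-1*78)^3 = -474552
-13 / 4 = -3.25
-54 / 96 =-9 / 16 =-0.56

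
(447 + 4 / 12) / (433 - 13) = 671 / 630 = 1.07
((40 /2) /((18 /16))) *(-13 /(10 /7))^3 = -3014284 /225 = -13396.82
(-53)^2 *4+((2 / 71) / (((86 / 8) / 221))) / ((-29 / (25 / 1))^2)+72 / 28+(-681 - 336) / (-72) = 1618020573523 / 143784088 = 11253.13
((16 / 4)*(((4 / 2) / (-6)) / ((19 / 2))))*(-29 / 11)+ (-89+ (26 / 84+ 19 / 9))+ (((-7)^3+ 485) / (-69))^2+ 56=-25.97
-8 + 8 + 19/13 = 19/13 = 1.46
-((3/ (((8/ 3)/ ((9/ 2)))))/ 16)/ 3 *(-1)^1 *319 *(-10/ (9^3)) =-1595/ 3456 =-0.46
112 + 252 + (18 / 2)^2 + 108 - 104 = 449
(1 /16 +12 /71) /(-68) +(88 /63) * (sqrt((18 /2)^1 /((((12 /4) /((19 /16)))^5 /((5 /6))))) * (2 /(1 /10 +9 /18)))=-263 /77248 +19855 * sqrt(190) /217728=1.25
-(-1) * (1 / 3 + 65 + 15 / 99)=2161 / 33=65.48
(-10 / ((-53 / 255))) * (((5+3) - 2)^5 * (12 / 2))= 118972800 / 53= 2244769.81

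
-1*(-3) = 3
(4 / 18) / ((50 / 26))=26 / 225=0.12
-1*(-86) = 86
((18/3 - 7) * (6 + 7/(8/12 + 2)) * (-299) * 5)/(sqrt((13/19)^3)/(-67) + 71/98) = 1366258713365 * sqrt(247)/103461031402 + 3683272628746165/206922062804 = 18007.83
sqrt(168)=2 * sqrt(42)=12.96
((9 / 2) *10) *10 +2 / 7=3152 / 7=450.29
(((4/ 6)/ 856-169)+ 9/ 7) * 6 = -1507409/ 1498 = -1006.28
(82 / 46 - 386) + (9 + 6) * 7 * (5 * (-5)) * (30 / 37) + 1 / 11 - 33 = -23828471 / 9361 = -2545.50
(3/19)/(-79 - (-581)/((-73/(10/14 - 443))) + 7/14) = 438/9547025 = 0.00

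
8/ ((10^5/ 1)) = 1/ 12500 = 0.00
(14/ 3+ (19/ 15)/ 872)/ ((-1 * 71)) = -20353/ 309560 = -0.07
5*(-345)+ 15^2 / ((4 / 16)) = -825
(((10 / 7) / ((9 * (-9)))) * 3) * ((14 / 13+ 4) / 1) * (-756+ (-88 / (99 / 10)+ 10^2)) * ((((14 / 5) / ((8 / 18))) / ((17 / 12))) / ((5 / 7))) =216832 / 195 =1111.96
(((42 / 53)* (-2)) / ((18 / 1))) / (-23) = 14 / 3657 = 0.00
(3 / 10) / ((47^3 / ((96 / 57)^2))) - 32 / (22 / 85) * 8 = -2038917586304 / 2061405665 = -989.09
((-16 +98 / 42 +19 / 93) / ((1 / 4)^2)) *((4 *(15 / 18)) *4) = -801280 / 279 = -2871.97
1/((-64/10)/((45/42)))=-75/448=-0.17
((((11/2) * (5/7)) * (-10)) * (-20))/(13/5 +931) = 6875/8169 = 0.84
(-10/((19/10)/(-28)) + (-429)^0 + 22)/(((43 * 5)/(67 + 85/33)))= 2477384/44935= 55.13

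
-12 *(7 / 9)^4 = -9604 / 2187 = -4.39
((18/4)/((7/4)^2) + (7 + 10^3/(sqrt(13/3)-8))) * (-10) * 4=40000 * sqrt(39)/179 + 44068600/8771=6419.88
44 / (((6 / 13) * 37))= 286 / 111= 2.58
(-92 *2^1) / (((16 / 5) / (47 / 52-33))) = 191935 / 104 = 1845.53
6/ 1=6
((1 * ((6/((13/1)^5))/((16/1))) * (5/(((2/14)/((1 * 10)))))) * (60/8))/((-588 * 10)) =-75/166339264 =-0.00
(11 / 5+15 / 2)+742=7517 / 10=751.70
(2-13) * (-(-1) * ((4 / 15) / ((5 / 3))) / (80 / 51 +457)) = -2244 / 584675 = -0.00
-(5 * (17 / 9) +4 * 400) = -14485 / 9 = -1609.44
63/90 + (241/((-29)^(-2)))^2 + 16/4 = 410795877657/10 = 41079587765.70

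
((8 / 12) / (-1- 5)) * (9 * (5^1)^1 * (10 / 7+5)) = -225 / 7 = -32.14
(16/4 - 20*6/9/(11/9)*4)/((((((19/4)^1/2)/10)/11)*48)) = -2180/57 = -38.25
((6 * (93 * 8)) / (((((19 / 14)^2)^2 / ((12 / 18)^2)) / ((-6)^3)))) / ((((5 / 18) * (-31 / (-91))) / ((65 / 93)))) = -3769483640832 / 4039951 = -933051.82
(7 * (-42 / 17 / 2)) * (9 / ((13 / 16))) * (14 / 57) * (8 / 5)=-790272 / 20995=-37.64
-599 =-599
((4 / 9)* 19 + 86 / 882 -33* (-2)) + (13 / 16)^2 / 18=16839257 / 225792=74.58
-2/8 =-1/4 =-0.25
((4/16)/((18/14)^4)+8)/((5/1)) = 212353/131220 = 1.62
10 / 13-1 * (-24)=322 / 13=24.77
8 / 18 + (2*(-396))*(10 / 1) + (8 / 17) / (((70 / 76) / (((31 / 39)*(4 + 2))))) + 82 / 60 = -220422035 / 27846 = -7915.75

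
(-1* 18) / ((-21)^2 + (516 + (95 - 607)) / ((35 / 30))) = -42 / 1037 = -0.04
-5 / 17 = -0.29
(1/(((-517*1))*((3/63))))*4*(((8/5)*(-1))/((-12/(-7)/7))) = 2744/2585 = 1.06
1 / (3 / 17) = 17 / 3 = 5.67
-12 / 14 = -6 / 7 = -0.86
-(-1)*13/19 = 13/19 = 0.68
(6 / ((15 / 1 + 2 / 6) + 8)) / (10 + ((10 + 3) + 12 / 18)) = 27 / 2485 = 0.01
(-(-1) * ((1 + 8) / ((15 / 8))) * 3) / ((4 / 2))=7.20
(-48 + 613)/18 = 565/18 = 31.39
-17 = -17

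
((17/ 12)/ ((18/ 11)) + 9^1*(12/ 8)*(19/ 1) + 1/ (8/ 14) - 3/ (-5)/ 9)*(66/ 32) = 3079087/ 5760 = 534.56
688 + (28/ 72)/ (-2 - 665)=688.00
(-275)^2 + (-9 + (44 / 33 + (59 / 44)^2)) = 439195915 / 5808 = 75619.13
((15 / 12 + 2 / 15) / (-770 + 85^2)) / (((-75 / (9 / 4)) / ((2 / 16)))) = -83 / 103280000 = -0.00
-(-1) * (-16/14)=-8/7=-1.14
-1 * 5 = -5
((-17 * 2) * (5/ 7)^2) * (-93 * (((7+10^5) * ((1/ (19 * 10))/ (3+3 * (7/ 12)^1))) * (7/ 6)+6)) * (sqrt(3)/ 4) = 1930240265 * sqrt(3)/ 35378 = 94501.50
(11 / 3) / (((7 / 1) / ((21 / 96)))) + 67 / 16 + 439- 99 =33053 / 96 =344.30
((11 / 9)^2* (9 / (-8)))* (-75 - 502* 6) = 41503 / 8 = 5187.88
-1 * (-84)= 84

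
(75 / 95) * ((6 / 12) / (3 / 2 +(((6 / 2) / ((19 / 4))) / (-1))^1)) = 5 / 11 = 0.45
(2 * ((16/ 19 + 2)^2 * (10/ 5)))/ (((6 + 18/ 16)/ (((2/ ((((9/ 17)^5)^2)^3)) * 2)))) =4195054451617159964955648526741616050688/ 1196547138311555308249158507513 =3505966724.84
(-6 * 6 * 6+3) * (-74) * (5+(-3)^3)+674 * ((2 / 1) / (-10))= -346898.80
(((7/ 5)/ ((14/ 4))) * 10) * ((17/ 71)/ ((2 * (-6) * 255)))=-1/ 3195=-0.00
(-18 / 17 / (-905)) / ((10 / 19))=171 / 76925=0.00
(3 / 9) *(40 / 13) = 40 / 39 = 1.03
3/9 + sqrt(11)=1/3 + sqrt(11)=3.65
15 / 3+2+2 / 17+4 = 189 / 17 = 11.12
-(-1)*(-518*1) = -518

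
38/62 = 19/31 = 0.61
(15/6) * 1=5/2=2.50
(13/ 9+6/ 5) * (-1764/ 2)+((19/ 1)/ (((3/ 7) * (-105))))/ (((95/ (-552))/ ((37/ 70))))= -6119146/ 2625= -2331.10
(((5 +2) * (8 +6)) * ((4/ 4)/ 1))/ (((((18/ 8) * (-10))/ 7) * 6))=-5.08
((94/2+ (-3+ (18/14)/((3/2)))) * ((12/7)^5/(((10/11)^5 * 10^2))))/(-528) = -186189597/9191328125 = -0.02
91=91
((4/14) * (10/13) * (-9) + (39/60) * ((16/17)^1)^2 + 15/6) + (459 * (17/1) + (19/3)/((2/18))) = 2067390099/262990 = 7861.10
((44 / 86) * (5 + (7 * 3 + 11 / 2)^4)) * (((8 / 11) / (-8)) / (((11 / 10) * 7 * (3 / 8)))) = -3757410 / 473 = -7943.78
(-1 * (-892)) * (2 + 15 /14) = 19178 /7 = 2739.71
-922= -922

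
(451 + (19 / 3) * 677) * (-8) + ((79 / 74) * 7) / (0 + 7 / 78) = -4198693 / 111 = -37826.06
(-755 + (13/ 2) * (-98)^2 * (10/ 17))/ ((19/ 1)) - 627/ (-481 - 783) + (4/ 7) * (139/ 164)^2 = 9098377520835/ 4804136624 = 1893.86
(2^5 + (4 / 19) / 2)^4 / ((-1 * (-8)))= 17307301250 / 130321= 132805.16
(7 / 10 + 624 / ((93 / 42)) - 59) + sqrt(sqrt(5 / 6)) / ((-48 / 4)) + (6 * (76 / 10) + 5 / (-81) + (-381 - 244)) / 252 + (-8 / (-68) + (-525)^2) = -5^(1 / 4) * 6^(3 / 4) / 72 + 105975468542 / 384183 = 275846.25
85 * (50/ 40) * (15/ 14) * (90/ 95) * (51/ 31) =2926125/ 16492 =177.43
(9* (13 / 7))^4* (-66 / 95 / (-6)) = 2061275931 / 228095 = 9036.92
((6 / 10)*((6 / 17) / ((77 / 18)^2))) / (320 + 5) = 5832 / 163788625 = 0.00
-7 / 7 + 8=7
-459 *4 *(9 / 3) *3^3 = -148716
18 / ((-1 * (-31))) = 18 / 31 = 0.58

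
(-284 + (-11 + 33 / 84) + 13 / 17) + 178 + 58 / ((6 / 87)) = 345175 / 476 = 725.16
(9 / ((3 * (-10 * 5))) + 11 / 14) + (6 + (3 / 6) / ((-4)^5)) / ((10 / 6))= 1550231 / 358400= 4.33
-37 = -37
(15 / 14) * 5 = 5.36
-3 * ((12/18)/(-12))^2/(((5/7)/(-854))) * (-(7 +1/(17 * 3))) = -535031/6885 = -77.71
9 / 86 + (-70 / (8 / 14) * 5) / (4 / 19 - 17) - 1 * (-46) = 1132830 / 13717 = 82.59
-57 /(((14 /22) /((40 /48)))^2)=-57475 /588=-97.75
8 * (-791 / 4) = -1582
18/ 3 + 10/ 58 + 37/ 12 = 3221/ 348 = 9.26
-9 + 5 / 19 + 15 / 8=-1043 / 152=-6.86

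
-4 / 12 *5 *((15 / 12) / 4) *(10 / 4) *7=-875 / 96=-9.11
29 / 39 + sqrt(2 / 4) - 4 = -127 / 39 + sqrt(2) / 2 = -2.55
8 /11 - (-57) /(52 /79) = 87.32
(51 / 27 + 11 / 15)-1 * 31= -1277 / 45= -28.38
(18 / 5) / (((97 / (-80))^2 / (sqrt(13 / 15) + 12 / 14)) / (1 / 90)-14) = 36794880 / 1268568133 + 2011392*sqrt(195) / 906120095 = 0.06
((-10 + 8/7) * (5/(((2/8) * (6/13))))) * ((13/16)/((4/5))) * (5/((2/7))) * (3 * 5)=-3274375/32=-102324.22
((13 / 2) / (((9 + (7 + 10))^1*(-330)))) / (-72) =1 / 95040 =0.00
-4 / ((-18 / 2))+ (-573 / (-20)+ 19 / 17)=92449 / 3060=30.21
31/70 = 0.44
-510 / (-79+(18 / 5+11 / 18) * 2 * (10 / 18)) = 4131 / 602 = 6.86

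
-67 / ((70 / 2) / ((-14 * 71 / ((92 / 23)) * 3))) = 1427.10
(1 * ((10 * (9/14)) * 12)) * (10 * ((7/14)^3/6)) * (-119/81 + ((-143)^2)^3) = 8657873911083125/63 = 137426570017192.46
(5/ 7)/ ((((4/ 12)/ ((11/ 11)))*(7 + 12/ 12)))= 15/ 56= 0.27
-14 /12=-7 /6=-1.17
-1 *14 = -14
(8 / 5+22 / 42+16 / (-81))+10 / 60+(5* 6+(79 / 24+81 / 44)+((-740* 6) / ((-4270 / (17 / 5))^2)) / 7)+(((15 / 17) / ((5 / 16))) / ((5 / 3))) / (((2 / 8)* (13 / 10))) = 10665384405101171 / 251318100033000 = 42.44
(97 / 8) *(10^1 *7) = 3395 / 4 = 848.75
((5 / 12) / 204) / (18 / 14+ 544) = 35 / 9344016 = 0.00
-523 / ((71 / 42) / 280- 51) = 6150480 / 599689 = 10.26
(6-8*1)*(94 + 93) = -374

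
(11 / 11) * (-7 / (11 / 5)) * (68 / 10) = -238 / 11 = -21.64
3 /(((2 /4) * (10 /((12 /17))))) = 0.42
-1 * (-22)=22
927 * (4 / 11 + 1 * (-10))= -98262 / 11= -8932.91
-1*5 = -5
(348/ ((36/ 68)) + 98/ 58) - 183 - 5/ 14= 579361/ 1218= 475.67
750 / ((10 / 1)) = 75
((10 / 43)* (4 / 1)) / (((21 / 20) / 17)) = 13600 / 903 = 15.06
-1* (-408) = 408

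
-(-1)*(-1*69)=-69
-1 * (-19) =19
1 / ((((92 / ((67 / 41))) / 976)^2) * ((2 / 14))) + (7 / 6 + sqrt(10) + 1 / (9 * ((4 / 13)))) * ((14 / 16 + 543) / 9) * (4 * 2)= 4351 * sqrt(10) / 9 + 818940843817 / 288116676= 4371.18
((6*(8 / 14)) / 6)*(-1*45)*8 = -1440 / 7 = -205.71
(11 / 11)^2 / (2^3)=1 / 8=0.12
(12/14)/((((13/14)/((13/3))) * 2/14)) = 28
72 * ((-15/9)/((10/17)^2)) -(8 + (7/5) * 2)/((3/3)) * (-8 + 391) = -22416/5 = -4483.20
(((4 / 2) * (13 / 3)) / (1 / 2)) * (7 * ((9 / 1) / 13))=84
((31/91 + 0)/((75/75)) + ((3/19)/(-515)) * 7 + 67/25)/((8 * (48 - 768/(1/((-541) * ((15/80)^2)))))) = 13438949/521972997000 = 0.00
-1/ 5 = -0.20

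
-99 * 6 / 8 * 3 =-891 / 4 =-222.75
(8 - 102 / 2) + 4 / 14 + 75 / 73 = -21302 / 511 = -41.69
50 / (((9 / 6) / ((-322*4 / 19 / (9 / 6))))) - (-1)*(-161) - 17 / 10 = -2854217 / 1710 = -1669.13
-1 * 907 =-907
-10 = -10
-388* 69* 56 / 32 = -46851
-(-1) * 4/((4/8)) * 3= 24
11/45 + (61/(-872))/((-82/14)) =412487/1608840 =0.26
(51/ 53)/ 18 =17/ 318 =0.05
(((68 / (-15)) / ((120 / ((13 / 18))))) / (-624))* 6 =17 / 64800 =0.00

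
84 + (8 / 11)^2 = 10228 / 121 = 84.53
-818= -818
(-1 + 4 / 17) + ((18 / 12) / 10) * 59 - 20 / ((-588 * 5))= 404443 / 49980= 8.09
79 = 79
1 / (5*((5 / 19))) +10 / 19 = 611 / 475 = 1.29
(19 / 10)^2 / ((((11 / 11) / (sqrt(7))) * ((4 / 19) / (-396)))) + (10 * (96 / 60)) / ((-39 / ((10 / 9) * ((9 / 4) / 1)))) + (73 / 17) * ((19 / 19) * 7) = 19249 / 663 - 679041 * sqrt(7) / 100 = -17936.70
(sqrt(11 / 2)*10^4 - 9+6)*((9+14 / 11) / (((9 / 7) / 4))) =-3164 / 33+15820000*sqrt(22) / 99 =749423.08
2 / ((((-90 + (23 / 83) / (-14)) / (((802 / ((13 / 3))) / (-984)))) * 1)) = 232981 / 55753399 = 0.00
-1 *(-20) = 20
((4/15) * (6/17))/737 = 8/62645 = 0.00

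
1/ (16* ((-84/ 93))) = -0.07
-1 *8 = -8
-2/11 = -0.18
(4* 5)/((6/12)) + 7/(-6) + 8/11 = 2611/66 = 39.56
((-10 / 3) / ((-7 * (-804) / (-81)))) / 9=5 / 938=0.01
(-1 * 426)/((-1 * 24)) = 71/4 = 17.75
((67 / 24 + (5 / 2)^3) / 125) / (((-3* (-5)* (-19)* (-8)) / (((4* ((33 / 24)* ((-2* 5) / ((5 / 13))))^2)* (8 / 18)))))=4519229 / 30780000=0.15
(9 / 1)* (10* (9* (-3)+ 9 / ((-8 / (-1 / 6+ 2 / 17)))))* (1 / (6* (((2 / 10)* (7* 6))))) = -26175 / 544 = -48.12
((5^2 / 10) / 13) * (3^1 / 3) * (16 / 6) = 20 / 39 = 0.51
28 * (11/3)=308/3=102.67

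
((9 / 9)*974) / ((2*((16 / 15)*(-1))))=-7305 / 16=-456.56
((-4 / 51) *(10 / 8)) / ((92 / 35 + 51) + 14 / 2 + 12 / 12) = -175 / 110007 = -0.00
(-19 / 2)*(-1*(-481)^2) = 4395859 / 2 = 2197929.50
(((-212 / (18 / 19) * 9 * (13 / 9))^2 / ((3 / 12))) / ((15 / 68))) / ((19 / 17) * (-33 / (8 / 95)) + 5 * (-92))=-25357909611008 / 148381875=-170896.27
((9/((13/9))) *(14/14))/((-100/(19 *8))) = -3078/325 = -9.47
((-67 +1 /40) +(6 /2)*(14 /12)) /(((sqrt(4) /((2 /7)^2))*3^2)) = -2539 /8820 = -0.29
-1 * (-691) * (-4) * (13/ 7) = -35932/ 7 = -5133.14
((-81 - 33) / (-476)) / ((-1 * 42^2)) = -19 / 139944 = -0.00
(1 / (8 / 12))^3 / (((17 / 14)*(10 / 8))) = 189 / 85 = 2.22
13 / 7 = 1.86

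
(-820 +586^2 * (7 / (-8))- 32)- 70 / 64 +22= -9641683 / 32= -301302.59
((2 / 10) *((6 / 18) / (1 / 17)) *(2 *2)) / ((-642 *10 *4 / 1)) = -17 / 96300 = -0.00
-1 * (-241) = 241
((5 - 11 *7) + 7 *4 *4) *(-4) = -160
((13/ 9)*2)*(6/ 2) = 26/ 3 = 8.67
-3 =-3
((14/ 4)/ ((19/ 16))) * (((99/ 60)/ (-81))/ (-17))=154/ 43605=0.00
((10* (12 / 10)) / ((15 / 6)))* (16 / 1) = 384 / 5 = 76.80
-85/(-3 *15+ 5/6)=102/53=1.92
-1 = -1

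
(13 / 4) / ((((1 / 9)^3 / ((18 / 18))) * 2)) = 9477 / 8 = 1184.62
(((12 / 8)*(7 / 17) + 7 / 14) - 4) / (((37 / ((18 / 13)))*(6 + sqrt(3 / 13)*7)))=-0.01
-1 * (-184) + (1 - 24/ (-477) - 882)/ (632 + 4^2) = 18817817/ 103032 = 182.64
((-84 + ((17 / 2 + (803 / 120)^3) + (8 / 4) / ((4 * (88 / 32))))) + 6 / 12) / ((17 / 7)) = 1759657487 / 19008000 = 92.57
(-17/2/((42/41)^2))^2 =816644929/12446784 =65.61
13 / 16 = 0.81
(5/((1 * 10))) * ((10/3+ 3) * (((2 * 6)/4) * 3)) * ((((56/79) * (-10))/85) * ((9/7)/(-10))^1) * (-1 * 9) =-18468/6715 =-2.75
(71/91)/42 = 71/3822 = 0.02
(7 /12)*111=259 /4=64.75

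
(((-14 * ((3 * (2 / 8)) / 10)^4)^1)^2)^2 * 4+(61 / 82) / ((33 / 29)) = 593577902080139839554644713 / 907982929920000000000000000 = 0.65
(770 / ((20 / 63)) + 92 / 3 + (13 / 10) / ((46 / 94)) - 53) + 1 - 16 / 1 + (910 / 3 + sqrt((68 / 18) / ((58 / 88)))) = 2 * sqrt(10846) / 87 + 309828 / 115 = 2696.55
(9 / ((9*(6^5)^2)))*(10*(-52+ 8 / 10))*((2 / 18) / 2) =-1 / 2125764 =-0.00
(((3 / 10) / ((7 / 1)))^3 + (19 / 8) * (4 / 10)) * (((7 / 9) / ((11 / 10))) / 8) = 325877 / 3880800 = 0.08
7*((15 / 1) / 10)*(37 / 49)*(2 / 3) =5.29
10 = 10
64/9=7.11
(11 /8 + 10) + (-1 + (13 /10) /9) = 3787 /360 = 10.52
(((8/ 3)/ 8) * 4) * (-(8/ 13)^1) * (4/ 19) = -128/ 741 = -0.17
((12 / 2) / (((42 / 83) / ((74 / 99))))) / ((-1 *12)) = -3071 / 4158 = -0.74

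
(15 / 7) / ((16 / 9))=135 / 112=1.21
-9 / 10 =-0.90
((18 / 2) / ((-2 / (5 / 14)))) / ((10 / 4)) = -9 / 14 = -0.64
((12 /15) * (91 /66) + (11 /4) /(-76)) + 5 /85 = 959881 /852720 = 1.13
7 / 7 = 1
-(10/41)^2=-100/1681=-0.06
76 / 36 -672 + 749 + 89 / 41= 29993 / 369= 81.28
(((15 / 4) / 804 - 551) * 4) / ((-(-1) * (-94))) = 590667 / 25192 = 23.45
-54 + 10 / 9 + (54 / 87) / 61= -841882 / 15921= -52.88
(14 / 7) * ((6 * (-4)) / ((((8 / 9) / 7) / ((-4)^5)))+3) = 387078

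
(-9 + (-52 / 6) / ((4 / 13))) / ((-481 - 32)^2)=-223 / 1579014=-0.00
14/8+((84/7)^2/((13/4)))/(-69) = 1325/1196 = 1.11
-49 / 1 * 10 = -490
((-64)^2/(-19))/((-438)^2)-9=-8202355/911259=-9.00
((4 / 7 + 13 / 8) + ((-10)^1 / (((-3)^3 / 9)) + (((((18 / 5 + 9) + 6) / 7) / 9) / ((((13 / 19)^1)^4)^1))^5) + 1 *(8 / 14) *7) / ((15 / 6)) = 27101424335254261993106833540801133 / 4851136972372152991800412681312500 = 5.59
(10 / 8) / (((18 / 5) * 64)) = 25 / 4608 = 0.01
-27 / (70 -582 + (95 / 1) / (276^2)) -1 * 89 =-3469122761 / 39002017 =-88.95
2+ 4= 6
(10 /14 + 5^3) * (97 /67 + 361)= 21369920 /469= 45564.86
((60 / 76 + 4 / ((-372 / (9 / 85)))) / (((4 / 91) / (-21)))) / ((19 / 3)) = -56567511 / 951235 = -59.47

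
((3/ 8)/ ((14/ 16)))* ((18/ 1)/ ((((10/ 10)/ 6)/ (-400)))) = -129600/ 7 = -18514.29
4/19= 0.21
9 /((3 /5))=15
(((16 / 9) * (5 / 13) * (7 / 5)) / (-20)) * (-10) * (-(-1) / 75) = 56 / 8775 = 0.01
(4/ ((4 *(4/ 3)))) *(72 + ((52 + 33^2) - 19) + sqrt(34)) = 3 *sqrt(34)/ 4 + 1791/ 2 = 899.87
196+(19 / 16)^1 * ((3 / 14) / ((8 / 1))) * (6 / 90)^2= 26342419 / 134400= 196.00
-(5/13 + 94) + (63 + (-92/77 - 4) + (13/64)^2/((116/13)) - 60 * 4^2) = -473982071139/475611136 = -996.57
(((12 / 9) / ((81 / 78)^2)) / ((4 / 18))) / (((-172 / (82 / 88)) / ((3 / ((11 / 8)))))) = -27716 / 421443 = -0.07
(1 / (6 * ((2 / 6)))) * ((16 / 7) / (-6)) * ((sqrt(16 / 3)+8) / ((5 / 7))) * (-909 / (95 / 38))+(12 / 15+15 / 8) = 3232 * sqrt(3) / 25+155671 / 200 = 1002.27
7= 7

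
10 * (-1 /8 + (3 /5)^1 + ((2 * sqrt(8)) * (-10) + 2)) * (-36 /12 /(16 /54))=-8019 /32 + 4050 * sqrt(2)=5476.97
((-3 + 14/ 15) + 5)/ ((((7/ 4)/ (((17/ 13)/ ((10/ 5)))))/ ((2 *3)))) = 2992/ 455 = 6.58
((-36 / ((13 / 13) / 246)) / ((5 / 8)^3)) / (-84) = 377856 / 875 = 431.84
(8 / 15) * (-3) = -8 / 5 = -1.60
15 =15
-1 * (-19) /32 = 19 /32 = 0.59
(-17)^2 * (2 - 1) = 289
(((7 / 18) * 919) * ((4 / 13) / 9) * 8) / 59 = 102928 / 62127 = 1.66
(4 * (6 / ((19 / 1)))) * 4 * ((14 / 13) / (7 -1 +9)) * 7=3136 / 1235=2.54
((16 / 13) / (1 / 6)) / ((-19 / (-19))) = 96 / 13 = 7.38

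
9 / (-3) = -3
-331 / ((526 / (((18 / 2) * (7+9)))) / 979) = -23331528 / 263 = -88713.03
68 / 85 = 4 / 5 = 0.80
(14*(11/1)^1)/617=154/617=0.25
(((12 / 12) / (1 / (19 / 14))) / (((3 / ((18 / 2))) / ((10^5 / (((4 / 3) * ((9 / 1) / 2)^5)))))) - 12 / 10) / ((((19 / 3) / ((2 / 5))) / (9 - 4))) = 75448876 / 1454355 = 51.88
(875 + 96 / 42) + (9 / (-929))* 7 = 877.22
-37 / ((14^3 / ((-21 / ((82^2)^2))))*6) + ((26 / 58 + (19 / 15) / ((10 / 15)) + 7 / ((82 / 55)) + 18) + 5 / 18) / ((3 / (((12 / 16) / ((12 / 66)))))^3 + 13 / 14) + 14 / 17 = 20.10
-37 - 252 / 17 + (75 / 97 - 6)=-94076 / 1649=-57.05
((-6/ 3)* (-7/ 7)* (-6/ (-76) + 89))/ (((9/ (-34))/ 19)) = -115090/ 9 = -12787.78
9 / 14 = 0.64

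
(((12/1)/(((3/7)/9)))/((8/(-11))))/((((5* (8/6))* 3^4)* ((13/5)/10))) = -385/156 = -2.47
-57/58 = -0.98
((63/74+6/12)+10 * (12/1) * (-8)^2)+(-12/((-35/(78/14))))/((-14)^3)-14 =47680110111/6218590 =7667.35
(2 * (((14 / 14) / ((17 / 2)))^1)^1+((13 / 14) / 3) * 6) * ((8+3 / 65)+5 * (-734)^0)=211152 / 7735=27.30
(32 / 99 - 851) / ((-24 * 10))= 84217 / 23760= 3.54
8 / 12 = 2 / 3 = 0.67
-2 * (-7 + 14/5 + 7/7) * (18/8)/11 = 72/55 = 1.31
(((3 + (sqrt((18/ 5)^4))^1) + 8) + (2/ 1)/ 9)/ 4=5441/ 900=6.05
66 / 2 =33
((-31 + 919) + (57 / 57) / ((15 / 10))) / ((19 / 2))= 5332 / 57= 93.54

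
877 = 877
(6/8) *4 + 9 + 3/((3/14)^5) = 538796/81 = 6651.80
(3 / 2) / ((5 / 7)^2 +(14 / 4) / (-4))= -588 / 143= -4.11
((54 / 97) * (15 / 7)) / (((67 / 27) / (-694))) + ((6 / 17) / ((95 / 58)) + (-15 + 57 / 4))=-98205546129 / 293884780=-334.16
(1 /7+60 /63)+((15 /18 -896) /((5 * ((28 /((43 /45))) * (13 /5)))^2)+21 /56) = 2356897121 /1609826400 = 1.46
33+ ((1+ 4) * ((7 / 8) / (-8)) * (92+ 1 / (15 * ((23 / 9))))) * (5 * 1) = -321829 / 1472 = -218.63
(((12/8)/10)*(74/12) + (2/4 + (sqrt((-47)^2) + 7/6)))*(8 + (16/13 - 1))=636757/1560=408.18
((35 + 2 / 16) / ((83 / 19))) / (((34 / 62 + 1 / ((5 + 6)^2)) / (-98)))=-981302861 / 693216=-1415.58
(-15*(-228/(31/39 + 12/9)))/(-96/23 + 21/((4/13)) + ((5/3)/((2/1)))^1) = 7362576/297389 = 24.76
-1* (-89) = 89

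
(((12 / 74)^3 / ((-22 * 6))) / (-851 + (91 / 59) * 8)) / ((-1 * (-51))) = 354 / 468689524391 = 0.00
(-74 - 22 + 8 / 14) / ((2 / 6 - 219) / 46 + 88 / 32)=184368 / 3871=47.63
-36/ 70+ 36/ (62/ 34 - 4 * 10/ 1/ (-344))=447768/ 24815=18.04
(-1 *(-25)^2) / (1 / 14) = -8750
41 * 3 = 123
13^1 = 13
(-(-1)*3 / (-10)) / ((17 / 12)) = -18 / 85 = -0.21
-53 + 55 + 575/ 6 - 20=467/ 6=77.83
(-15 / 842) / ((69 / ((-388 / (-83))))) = -0.00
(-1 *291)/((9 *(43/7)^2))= -4753/5547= -0.86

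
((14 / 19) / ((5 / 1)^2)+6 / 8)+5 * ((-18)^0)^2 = 10981 / 1900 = 5.78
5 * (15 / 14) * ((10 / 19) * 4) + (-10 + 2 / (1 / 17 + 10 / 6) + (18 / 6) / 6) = 17189 / 5852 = 2.94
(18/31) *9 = 162/31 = 5.23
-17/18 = -0.94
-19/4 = -4.75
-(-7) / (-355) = -7 / 355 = -0.02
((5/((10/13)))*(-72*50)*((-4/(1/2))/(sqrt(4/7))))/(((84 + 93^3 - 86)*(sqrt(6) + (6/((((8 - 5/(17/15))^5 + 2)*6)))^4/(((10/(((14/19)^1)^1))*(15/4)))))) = -46047485392545281485865926958238573238767891321988074343729095000000*sqrt(7)/15333283300630951282520157358174282758546021510598229969141264055753793219179796429 + 5055462738874412765662357724683152757178006592728410944794073072060590097656250000*sqrt(42)/260665816110726171802842675088962806895282365680169909475401488947814484726056539293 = 0.13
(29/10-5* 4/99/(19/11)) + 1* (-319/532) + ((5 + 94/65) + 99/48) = 2662069/248976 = 10.69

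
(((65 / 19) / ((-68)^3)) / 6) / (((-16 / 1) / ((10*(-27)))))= -2925 / 95587328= -0.00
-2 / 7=-0.29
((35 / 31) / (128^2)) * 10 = 175 / 253952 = 0.00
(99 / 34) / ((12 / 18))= 297 / 68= 4.37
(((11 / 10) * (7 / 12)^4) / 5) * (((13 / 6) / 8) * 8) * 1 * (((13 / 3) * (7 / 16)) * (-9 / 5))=-31244213 / 165888000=-0.19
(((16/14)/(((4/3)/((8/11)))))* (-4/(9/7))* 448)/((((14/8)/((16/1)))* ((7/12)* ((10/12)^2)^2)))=-1358954496/48125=-28238.02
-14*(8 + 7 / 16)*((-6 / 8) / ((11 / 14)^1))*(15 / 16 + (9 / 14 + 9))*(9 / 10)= 6047055 / 5632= 1073.70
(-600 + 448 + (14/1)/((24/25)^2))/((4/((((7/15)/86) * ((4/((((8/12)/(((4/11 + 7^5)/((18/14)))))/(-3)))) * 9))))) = 118980105923/302720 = 393036.82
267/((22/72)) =9612/11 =873.82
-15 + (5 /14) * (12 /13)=-1335 /91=-14.67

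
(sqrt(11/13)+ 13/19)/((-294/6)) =-sqrt(143)/637 - 13/931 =-0.03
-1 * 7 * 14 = -98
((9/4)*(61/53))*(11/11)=549/212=2.59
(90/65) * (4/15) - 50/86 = -593/2795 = -0.21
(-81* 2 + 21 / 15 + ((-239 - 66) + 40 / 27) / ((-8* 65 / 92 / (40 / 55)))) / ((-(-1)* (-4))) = 213313 / 7020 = 30.39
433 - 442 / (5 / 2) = 1281 / 5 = 256.20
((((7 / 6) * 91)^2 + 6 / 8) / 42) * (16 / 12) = 202898 / 567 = 357.84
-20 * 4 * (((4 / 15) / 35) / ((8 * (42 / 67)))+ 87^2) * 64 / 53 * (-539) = 939960995072 / 2385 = 394113624.77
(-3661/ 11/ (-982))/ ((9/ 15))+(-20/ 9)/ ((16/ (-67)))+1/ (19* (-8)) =72879661/ 7388568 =9.86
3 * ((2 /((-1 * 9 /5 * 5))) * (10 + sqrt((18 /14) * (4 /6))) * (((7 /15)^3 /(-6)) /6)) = 0.02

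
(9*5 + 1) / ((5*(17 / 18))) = 828 / 85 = 9.74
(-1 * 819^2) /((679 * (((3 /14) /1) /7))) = -3130218 /97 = -32270.29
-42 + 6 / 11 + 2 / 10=-2269 / 55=-41.25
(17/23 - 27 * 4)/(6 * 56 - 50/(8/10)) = -4934/12581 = -0.39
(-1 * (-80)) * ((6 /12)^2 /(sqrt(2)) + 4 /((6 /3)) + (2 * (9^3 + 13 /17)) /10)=10 * sqrt(2) + 201216 /17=11850.38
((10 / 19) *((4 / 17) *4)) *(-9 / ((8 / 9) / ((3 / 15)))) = -324 / 323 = -1.00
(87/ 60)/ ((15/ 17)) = 493/ 300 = 1.64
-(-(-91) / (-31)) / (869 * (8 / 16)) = 182 / 26939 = 0.01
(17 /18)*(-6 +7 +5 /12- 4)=-527 /216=-2.44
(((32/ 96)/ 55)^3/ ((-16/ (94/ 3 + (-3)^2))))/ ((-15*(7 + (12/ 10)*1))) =1/ 219186000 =0.00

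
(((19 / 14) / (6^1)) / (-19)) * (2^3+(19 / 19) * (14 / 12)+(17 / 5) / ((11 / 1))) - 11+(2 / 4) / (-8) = -619559 / 55440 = -11.18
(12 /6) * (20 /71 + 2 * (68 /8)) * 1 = 2454 /71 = 34.56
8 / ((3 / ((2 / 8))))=2 / 3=0.67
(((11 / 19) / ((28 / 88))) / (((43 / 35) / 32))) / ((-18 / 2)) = -38720 / 7353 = -5.27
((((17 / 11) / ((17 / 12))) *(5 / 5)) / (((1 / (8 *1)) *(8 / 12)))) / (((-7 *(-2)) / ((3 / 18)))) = 12 / 77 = 0.16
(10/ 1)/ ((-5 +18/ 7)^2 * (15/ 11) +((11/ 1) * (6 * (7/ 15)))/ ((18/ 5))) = 0.60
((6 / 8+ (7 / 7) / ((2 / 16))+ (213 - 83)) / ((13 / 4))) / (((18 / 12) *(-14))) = -2.03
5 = 5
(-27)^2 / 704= 729 / 704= 1.04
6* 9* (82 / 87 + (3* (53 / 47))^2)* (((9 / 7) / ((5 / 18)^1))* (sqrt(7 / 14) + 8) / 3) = 231392862* sqrt(2) / 448427 + 3702285792 / 448427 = 8985.91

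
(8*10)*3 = 240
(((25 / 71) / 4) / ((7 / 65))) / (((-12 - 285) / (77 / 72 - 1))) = -8125 / 42511392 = -0.00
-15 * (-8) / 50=12 / 5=2.40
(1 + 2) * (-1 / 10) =-3 / 10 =-0.30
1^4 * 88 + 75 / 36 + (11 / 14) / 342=215665 / 2394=90.09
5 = 5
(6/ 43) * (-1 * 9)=-54/ 43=-1.26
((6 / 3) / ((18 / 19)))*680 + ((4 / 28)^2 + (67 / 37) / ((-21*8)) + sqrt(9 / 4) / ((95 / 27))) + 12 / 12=17820016643 / 12400920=1436.99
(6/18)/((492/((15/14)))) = 5/6888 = 0.00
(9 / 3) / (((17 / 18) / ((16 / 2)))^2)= 62208 / 289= 215.25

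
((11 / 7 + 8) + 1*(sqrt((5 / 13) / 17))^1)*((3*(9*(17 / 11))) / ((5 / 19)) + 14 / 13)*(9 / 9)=114143*sqrt(1105) / 158015 + 7647581 / 5005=1552.00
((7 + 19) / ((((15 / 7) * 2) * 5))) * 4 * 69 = 8372 / 25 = 334.88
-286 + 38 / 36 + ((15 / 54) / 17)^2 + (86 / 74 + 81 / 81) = -979707341 / 3464532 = -282.78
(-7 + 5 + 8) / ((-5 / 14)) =-84 / 5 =-16.80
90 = 90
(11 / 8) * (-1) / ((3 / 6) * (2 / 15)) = -165 / 8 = -20.62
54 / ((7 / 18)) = 972 / 7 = 138.86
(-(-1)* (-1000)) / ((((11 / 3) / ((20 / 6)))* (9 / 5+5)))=-25000 / 187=-133.69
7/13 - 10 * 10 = -1293/13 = -99.46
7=7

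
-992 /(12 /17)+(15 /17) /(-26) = -1863517 /1326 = -1405.37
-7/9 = -0.78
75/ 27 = 25/ 9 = 2.78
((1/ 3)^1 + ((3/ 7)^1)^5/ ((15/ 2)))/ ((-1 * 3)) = -84521/ 756315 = -0.11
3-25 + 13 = -9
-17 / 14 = -1.21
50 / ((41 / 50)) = 2500 / 41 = 60.98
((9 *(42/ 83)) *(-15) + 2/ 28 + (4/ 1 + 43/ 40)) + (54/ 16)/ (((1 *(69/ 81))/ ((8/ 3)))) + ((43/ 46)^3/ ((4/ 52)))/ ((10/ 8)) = -2494324347/ 56552216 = -44.11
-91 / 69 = -1.32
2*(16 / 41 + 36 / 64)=625 / 328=1.91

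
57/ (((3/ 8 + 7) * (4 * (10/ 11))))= 2.13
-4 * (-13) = 52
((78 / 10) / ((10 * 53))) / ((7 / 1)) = 39 / 18550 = 0.00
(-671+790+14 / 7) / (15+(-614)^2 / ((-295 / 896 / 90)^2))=421201 / 98061328370679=0.00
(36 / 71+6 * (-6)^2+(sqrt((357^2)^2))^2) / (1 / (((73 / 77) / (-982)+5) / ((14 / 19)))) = 1183246239596415507 / 10737188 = 110200756436.08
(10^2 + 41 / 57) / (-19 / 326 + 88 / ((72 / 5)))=5614698 / 337421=16.64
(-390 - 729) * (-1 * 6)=6714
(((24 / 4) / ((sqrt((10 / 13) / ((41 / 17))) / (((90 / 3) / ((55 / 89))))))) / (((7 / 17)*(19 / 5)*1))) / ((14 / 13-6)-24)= -10413*sqrt(90610) / 275044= -11.40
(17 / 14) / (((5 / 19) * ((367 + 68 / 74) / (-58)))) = -0.73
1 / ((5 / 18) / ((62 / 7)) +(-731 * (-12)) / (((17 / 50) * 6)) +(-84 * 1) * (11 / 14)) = 1116 / 4725179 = 0.00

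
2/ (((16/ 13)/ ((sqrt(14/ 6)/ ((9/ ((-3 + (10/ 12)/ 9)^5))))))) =-1240056903241 * sqrt(21)/ 99179645184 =-57.30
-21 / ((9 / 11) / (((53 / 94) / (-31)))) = 4081 / 8742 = 0.47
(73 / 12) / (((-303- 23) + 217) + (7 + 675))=0.01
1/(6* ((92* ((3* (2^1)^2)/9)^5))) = 0.00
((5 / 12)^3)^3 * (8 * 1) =1953125 / 644972544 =0.00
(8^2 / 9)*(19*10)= 12160 / 9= 1351.11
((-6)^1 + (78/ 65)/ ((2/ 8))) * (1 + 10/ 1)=-66/ 5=-13.20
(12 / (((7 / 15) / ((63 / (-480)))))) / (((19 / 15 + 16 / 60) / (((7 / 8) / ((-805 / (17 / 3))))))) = 0.01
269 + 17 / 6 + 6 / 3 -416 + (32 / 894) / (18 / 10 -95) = -9871227 / 69434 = -142.17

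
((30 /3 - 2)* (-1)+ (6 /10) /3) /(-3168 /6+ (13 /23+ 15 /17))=15249 /1029410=0.01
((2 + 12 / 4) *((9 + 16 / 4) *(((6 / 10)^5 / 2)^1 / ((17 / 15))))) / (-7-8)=-3159 / 21250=-0.15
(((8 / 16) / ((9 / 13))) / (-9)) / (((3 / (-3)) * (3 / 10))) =65 / 243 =0.27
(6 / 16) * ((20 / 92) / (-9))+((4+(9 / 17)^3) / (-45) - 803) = -32669869499 / 40679640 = -803.10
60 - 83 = -23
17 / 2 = 8.50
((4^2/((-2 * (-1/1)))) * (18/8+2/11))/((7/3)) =642/77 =8.34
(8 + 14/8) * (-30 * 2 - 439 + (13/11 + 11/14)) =-2985177/616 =-4846.07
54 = 54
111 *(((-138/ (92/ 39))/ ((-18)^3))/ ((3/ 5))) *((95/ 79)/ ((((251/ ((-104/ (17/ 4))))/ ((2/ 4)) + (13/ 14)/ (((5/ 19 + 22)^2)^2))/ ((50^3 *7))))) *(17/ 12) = -10186670469072185156250/ 75545598057557323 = -134841.35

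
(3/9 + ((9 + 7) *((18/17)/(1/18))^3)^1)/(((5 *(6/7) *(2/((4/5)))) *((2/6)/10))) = 4571256662/14739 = 310147.00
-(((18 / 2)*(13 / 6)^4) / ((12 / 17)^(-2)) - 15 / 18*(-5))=-178591 / 1734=-102.99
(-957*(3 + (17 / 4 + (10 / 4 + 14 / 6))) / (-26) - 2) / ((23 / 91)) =322329 / 184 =1751.79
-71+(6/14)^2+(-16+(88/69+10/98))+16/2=-37403/483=-77.44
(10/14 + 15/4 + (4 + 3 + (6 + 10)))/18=769/504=1.53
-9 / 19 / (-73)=0.01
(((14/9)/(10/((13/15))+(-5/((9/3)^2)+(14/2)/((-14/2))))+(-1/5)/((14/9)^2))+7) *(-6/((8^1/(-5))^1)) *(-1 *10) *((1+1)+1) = -45541305/57232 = -795.73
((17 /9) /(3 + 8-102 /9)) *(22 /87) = -374 /261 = -1.43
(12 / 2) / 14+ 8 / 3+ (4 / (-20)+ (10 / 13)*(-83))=-83198 / 1365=-60.95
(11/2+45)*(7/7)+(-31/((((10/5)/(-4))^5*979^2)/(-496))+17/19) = 1853138057/36420758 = 50.88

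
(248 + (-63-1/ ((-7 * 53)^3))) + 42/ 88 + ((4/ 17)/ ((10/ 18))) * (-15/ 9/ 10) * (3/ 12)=35419523144749/ 190982393140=185.46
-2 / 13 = -0.15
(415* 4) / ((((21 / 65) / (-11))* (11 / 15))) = -539500 / 7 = -77071.43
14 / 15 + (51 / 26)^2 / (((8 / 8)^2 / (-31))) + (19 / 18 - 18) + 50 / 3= -3608453 / 30420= -118.62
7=7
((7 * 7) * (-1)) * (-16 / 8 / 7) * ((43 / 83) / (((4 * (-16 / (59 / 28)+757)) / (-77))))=-1367443 / 7339690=-0.19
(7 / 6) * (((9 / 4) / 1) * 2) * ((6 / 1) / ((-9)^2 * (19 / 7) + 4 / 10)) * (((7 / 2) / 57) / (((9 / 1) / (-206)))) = -176645 / 878826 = -0.20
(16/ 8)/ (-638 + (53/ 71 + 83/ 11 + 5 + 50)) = -1562/ 448847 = -0.00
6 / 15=2 / 5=0.40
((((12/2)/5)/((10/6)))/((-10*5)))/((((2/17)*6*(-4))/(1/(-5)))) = -51/50000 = -0.00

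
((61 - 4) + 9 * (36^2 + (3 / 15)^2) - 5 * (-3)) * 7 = 2053863 / 25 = 82154.52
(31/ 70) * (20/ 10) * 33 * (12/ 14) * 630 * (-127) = -2004495.43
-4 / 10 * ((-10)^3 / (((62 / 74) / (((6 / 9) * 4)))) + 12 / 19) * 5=11245768 / 1767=6364.33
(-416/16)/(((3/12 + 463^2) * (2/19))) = -988/857477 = -0.00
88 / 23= 3.83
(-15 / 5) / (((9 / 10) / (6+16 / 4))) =-100 / 3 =-33.33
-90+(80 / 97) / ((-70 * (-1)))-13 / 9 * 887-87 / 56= -67111687 / 48888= -1372.76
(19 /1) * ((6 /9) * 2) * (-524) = -39824 /3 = -13274.67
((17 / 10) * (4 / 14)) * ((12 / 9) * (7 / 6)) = 0.76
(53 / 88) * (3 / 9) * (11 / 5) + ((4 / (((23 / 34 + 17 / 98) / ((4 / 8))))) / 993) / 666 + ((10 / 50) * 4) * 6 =12271465589 / 2341136520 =5.24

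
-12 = -12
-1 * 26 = -26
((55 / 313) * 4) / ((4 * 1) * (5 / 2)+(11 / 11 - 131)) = -11 / 1878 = -0.01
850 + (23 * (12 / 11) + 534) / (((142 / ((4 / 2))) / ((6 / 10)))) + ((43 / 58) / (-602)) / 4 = 2168169139 / 2536688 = 854.72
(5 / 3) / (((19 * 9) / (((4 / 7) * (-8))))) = -160 / 3591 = -0.04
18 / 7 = 2.57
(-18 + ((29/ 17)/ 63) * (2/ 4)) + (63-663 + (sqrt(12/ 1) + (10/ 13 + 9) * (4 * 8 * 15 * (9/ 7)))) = 2 * sqrt(3) + 150675389/ 27846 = 5414.49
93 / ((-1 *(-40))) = 93 / 40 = 2.32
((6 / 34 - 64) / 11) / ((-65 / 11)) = 217 / 221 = 0.98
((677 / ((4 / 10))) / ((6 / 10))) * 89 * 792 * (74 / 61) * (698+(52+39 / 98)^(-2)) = 177578767074945456 / 1054729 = 168364354326.98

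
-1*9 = -9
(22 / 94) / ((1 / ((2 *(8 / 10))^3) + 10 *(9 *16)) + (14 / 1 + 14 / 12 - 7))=16896 / 104563673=0.00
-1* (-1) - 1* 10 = -9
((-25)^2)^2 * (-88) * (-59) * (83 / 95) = 1771940789.47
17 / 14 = 1.21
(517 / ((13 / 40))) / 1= 20680 / 13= 1590.77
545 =545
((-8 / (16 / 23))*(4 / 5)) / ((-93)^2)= -46 / 43245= -0.00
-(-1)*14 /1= 14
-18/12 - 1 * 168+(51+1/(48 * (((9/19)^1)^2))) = -460367/3888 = -118.41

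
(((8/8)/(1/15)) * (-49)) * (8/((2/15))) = -44100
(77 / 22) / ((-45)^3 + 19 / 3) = -21 / 546712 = -0.00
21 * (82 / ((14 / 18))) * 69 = 152766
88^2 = 7744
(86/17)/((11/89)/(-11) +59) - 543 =-24227548/44625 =-542.91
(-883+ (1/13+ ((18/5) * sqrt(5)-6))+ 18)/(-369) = 1258/533-2 * sqrt(5)/205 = 2.34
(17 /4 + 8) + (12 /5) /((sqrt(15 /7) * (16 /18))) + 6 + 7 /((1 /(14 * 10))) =9 * sqrt(105) /50 + 3993 /4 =1000.09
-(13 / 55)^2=-169 / 3025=-0.06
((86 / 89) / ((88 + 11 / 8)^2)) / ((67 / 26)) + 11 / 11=234505983 / 234494975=1.00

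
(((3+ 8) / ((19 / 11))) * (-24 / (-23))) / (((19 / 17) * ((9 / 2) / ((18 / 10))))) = 2.38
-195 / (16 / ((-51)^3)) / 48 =8622315 / 256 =33680.92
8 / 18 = 4 / 9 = 0.44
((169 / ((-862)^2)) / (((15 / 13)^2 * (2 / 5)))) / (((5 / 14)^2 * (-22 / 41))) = -57379049 / 9195169500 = -0.01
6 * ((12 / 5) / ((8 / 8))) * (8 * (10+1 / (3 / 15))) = 1728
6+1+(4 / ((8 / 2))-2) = 6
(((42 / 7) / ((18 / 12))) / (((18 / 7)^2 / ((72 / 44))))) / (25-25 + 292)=49 / 14454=0.00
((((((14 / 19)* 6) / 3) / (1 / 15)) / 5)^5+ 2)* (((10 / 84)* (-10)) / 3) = -104676790550 / 155994237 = -671.03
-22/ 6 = -11/ 3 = -3.67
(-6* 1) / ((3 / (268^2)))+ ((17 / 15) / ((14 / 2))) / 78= -1176477103 / 8190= -143648.00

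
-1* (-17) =17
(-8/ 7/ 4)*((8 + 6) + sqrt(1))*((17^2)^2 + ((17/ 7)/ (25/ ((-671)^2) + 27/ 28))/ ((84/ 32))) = -213232687338910/ 595703143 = -357951.25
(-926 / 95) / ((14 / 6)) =-2778 / 665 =-4.18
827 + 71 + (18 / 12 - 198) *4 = 112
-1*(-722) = 722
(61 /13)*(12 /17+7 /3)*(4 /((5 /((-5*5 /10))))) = -18910 /663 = -28.52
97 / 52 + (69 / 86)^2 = 120623 / 48074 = 2.51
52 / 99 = 0.53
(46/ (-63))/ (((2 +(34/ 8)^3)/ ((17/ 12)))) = -0.01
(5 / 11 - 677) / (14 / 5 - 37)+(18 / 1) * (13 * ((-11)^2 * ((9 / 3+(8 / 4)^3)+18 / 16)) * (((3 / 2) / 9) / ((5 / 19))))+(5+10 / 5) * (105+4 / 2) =16417120237 / 75240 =218196.71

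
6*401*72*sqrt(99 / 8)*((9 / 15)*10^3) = 77954400*sqrt(22) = 365638546.31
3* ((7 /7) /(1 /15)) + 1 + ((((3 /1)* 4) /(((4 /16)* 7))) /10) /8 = 46.09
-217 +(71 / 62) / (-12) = -161519 / 744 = -217.10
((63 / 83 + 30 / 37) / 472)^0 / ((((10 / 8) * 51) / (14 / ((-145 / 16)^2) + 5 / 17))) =221404 / 30381125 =0.01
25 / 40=0.62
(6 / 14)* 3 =9 / 7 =1.29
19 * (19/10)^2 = 68.59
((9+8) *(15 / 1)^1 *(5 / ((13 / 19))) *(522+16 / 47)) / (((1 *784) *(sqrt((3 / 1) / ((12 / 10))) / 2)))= 59472375 *sqrt(10) / 119756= 1570.43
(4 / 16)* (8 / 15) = 2 / 15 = 0.13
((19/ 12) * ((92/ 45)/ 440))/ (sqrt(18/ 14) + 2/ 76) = 0.01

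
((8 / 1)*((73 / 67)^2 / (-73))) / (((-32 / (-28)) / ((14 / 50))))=-0.03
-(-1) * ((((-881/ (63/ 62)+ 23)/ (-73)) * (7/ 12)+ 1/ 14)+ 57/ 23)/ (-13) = -11797235/ 16501212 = -0.71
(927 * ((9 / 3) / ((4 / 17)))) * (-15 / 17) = -41715 / 4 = -10428.75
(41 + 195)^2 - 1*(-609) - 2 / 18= 506744 / 9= 56304.89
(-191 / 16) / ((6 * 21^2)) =-191 / 42336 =-0.00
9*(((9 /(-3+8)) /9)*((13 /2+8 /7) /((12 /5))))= 321 /56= 5.73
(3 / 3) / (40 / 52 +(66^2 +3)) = 13 / 56677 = 0.00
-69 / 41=-1.68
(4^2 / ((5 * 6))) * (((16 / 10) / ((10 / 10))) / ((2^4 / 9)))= 12 / 25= 0.48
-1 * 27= -27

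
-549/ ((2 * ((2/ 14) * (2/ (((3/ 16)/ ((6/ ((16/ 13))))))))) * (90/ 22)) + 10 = 0.97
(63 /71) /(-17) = -63 /1207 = -0.05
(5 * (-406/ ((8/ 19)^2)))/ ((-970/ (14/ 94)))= 512981/ 291776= 1.76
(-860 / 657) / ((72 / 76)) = -8170 / 5913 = -1.38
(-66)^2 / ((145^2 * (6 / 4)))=2904 / 21025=0.14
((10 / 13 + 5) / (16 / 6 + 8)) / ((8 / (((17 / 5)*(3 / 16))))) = 2295 / 53248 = 0.04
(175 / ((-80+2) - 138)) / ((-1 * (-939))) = -175 / 202824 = -0.00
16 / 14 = 8 / 7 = 1.14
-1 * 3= -3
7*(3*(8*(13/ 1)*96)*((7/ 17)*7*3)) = 30820608/ 17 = 1812976.94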